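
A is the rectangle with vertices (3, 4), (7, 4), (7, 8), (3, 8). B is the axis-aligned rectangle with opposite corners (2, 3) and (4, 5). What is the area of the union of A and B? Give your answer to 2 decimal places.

19.00

By inclusion–exclusion:
Individual areas: |A| = 16, |B| = 4.
|A∩B|: x∈[3,4], y∈[4,5] → 1·1 = 1.
|A ∪ B| = 20 − 1 = 19.00.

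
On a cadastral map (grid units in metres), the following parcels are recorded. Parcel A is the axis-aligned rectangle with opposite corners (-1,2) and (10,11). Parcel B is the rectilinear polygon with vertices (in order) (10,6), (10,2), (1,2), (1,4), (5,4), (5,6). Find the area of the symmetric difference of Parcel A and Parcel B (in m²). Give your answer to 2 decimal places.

|Parcel A| = 99, |Parcel B| = 28, |Parcel A∩Parcel B| = 28.
|Parcel A △ Parcel B| = |Parcel A| + |Parcel B| − 2·|Parcel A∩Parcel B| = 99 + 28 − 56 = 71.00.

71.00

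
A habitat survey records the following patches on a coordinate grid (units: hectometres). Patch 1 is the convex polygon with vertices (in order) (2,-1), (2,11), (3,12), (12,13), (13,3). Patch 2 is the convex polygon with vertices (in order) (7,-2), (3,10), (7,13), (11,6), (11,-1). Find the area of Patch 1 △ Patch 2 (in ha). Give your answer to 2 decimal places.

|Patch 1| = 121, |Patch 2| = 74, |Patch 1∩Patch 2| = 60.3131.
|Patch 1 △ Patch 2| = |Patch 1| + |Patch 2| − 2·|Patch 1∩Patch 2| = 121 + 74 − 120.6263 = 74.37.

74.37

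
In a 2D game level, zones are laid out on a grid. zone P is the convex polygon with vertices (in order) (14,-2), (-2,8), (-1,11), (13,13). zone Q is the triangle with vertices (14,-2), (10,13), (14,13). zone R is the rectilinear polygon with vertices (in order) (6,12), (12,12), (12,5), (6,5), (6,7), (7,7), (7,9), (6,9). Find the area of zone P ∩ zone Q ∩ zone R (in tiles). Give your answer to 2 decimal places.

5.63

The intersection is the polygon with vertices (10.267,12), (12,12), (12,5.5).
By the shoelace formula its area is 5.63.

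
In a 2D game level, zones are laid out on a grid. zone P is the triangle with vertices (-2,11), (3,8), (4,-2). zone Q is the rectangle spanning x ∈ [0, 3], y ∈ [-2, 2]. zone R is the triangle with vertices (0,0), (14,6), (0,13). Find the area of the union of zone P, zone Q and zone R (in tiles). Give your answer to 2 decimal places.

103.82

By inclusion–exclusion:
Individual areas: |zone P| = 23.5, |zone Q| = 12, |zone R| = 91.
|zone P∩zone Q| = 0.7756.
|zone P∩zone R| = 18.3702.
|zone Q∩zone R| = 4.0714.
|zone P∩zone Q∩zone R| = 0.5344.
|zone P ∪ zone Q ∪ zone R| = 126.5 − 23.2173 + 0.5344 = 103.82.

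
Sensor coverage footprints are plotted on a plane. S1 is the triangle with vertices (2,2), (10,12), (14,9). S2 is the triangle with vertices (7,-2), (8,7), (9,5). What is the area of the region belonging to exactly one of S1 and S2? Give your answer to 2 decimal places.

36.36

|S1| = 32, |S2| = 5.5, |S1∩S2| = 0.5691.
|S1 △ S2| = |S1| + |S2| − 2·|S1∩S2| = 32 + 5.5 − 1.1383 = 36.36.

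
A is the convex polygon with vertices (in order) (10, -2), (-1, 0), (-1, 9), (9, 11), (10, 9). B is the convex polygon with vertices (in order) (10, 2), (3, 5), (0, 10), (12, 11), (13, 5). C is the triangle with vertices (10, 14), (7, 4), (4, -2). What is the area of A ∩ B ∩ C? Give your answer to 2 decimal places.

3.69

The intersection is the polygon with vertices (9.026,10.752), (7,4), (6.706,3.412), (6.123,3.662), (8.774,10.731).
By the shoelace formula its area is 3.69.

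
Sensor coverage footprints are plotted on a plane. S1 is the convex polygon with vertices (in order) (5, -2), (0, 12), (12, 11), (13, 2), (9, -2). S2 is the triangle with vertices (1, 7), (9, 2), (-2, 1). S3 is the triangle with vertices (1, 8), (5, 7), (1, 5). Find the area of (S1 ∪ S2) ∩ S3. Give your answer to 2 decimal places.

The region (S1 ∪ S2) ∩ S3 is the polygon with vertices (2.011,6.368), (1.471,7.882), (5,7), (1,5), (1,7).
By the shoelace formula its area is 5.17.

5.17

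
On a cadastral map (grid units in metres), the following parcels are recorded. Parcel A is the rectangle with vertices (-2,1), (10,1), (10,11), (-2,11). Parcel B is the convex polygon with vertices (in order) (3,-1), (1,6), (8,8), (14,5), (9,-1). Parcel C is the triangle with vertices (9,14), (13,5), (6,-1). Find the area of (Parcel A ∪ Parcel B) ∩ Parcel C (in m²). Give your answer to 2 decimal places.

The region (Parcel A ∪ Parcel B) ∩ Parcel C is the polygon with vertices (10,11), (10,7), (12.714,5.643), (13,5), (6,-1), (8.4,11).
By the shoelace formula its area is 34.28.

34.28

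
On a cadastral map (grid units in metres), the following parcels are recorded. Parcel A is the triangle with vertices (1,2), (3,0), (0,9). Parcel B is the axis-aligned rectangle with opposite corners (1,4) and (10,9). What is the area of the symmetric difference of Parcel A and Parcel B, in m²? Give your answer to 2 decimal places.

49.67

|Parcel A| = 6, |Parcel B| = 45, |Parcel A∩Parcel B| = 0.6667.
|Parcel A △ Parcel B| = |Parcel A| + |Parcel B| − 2·|Parcel A∩Parcel B| = 6 + 45 − 1.3333 = 49.67.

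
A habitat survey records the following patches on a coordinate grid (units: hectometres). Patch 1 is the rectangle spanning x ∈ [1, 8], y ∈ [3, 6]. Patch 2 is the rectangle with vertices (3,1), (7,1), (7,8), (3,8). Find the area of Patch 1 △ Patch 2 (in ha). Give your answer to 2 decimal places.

25.00

|Patch 1∩Patch 2|: x∈[3,7], y∈[3,6] → 4·3 = 12.
|Patch 1 △ Patch 2| = |Patch 1| + |Patch 2| − 2·|Patch 1∩Patch 2| = 21 + 28 − 24 = 25.00.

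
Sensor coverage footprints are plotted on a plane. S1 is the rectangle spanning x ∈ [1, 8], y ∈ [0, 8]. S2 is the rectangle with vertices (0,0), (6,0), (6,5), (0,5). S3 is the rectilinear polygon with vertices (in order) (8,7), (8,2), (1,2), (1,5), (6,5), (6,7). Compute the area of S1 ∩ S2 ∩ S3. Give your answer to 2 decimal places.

15.00

The intersection is the polygon with vertices (6,5), (6,2), (1,2), (1,5).
By the shoelace formula its area is 15.00.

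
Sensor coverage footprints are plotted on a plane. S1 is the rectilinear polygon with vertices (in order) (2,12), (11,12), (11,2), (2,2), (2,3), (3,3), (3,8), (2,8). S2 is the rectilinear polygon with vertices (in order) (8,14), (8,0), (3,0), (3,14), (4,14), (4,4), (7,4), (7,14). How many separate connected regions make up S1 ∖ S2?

4

S1 ∖ S2 splits into 4 disjoint pieces (area 4, area 24, area 30, area 1).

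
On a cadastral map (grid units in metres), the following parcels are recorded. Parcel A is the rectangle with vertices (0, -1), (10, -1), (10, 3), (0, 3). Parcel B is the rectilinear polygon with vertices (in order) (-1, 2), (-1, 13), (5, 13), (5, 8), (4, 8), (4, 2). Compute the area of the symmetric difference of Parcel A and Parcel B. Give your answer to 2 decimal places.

|Parcel A| = 40, |Parcel B| = 60, |Parcel A∩Parcel B| = 4.
|Parcel A △ Parcel B| = |Parcel A| + |Parcel B| − 2·|Parcel A∩Parcel B| = 40 + 60 − 8 = 92.00.

92.00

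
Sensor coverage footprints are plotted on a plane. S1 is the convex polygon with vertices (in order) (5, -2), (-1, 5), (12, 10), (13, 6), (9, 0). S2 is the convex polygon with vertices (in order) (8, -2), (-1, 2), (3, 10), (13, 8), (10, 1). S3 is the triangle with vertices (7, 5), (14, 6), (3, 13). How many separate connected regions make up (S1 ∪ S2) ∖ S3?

2

(S1 ∪ S2) ∖ S3 splits into 2 disjoint pieces (area 83.5156, area 4.9588).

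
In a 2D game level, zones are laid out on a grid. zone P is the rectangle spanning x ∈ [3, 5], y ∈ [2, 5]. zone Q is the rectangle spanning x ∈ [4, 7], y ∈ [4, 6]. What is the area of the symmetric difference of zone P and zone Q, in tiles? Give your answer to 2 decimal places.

|zone P∩zone Q|: x∈[4,5], y∈[4,5] → 1·1 = 1.
|zone P △ zone Q| = |zone P| + |zone Q| − 2·|zone P∩zone Q| = 6 + 6 − 2 = 10.00.

10.00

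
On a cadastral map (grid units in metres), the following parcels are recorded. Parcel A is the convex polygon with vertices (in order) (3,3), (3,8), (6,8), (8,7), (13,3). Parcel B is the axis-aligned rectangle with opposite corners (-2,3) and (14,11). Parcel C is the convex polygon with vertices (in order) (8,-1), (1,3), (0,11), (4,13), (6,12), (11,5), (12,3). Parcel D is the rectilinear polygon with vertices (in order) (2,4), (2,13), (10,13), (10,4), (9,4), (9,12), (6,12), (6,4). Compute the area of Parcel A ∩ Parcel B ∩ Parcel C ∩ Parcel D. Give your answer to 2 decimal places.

13.80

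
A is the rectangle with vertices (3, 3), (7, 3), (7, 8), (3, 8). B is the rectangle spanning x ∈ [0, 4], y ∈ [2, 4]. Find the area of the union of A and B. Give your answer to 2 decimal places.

27.00

By inclusion–exclusion:
Individual areas: |A| = 20, |B| = 8.
|A∩B|: x∈[3,4], y∈[3,4] → 1·1 = 1.
|A ∪ B| = 28 − 1 = 27.00.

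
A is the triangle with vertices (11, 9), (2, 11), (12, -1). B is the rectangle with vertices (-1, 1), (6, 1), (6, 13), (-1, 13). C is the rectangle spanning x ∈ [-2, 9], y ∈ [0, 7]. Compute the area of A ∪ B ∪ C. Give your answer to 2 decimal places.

147.38

By inclusion–exclusion:
Individual areas: |A| = 44, |B| = 84, |C| = 77.
|A∩B| = 7.8222.
|A∩C| = 8.0667.
|B∩C|: x∈[-1,6], y∈[1,7] → 7·6 = 42.
|A∩B∩C| = 0.2667.
|A ∪ B ∪ C| = 205 − 57.8889 + 0.2667 = 147.38.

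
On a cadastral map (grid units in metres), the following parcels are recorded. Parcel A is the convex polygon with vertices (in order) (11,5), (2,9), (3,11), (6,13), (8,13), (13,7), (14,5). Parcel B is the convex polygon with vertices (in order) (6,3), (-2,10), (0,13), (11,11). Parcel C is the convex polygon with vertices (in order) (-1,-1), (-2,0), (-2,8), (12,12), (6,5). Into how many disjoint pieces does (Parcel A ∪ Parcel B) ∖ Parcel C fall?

(Parcel A ∪ Parcel B) ∖ Parcel C splits into 2 disjoint pieces (area 21.5172, area 29.9654).

2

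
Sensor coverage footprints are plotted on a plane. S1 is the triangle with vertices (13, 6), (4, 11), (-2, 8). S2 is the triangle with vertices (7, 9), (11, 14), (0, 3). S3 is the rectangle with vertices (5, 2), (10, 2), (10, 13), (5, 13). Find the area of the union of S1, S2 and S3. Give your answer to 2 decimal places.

73.44

By inclusion–exclusion:
Individual areas: |S1| = 28.5, |S2| = 5.5, |S3| = 55.
|S1∩S2| = 1.9623.
|S1∩S3| = 11.6111.
|S2∩S3| = 3.5893.
|S1∩S2∩S3| = 1.6022.
|S1 ∪ S2 ∪ S3| = 89 − 17.1627 + 1.6022 = 73.44.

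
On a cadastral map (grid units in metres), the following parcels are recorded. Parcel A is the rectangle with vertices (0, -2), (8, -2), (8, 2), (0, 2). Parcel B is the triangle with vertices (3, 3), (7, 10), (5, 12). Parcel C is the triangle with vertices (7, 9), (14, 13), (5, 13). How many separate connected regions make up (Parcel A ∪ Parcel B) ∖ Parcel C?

(Parcel A ∪ Parcel B) ∖ Parcel C splits into 2 disjoint pieces (area 32, area 10.6333).

2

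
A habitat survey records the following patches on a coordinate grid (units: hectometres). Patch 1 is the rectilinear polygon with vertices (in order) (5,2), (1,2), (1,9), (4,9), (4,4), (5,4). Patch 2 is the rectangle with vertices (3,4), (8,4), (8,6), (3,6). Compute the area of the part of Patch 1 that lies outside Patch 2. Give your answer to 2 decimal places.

|Patch 1| = 23, |Patch 1∩Patch 2| = 2.
|Patch 1 ∖ Patch 2| = |Patch 1| − |Patch 1∩Patch 2| = 23 − 2 = 21.00.

21.00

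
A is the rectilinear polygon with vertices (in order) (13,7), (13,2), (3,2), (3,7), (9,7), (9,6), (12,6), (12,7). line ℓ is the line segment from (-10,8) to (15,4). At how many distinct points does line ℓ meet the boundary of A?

The segment meets the boundary at (13,4.32), (3,5.92).

2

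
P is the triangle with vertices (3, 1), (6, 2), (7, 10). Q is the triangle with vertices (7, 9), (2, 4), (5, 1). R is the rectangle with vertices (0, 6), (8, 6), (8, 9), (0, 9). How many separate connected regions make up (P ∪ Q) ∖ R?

2

(P ∪ Q) ∖ R splits into 2 disjoint pieces (area 14.6119, area 0.1597).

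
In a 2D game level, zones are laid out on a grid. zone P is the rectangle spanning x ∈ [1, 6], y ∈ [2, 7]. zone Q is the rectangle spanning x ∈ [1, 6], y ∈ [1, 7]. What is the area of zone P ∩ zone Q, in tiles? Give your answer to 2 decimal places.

|zone P∩zone Q|: x∈[1,6], y∈[2,7] → 5·5 = 25.

25.00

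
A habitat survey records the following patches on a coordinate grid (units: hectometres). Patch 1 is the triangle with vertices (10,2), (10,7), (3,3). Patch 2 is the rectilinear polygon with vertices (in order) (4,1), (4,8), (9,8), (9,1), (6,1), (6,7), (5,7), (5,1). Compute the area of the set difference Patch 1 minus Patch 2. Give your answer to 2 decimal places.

|Patch 1| = 17.5, |Patch 1∩Patch 2| = 10.7143.
|Patch 1 ∖ Patch 2| = |Patch 1| − |Patch 1∩Patch 2| = 17.5 − 10.7143 = 6.79.

6.79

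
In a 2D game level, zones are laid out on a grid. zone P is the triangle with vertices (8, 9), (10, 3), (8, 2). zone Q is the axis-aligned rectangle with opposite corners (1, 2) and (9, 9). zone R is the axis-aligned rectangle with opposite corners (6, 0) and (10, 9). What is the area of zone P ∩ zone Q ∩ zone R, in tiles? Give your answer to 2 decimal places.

The intersection is the polygon with vertices (9,2.5), (8,2), (8,9), (9,6).
By the shoelace formula its area is 5.25.

5.25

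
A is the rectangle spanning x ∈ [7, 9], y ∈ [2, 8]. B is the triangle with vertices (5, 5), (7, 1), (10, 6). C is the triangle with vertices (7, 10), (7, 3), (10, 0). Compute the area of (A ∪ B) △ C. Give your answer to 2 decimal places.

11.47

|A ∪ B| = 17.4333.
|(A ∪ B) ∩ C| = 8.2333.
|(A ∪ B) △ C| = 17.4333 + 10.5 − 16.4667 = 11.47.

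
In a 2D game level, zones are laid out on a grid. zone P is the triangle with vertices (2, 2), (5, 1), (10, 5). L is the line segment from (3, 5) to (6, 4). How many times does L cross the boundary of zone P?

The segment lies entirely outside zone P and never meets its boundary.

0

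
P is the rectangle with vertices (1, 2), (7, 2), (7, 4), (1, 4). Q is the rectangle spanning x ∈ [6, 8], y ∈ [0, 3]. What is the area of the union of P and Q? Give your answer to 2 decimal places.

By inclusion–exclusion:
Individual areas: |P| = 12, |Q| = 6.
|P∩Q|: x∈[6,7], y∈[2,3] → 1·1 = 1.
|P ∪ Q| = 18 − 1 = 17.00.

17.00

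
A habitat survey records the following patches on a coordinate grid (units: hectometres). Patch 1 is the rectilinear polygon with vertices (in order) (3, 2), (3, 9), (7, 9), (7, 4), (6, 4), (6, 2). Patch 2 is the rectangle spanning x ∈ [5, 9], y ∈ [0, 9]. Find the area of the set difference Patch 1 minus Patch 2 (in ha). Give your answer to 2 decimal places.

|Patch 1| = 26, |Patch 1∩Patch 2| = 12.
|Patch 1 ∖ Patch 2| = |Patch 1| − |Patch 1∩Patch 2| = 26 − 12 = 14.00.

14.00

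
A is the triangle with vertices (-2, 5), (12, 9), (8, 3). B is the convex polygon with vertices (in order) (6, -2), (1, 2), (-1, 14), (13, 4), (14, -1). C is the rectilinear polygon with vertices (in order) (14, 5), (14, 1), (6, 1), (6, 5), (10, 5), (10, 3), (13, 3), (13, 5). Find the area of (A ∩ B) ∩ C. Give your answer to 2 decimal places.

4.93

The region (A ∩ B) ∩ C is the polygon with vertices (8,3), (6,3.4), (6,5), (9.333,5).
By the shoelace formula its area is 4.93.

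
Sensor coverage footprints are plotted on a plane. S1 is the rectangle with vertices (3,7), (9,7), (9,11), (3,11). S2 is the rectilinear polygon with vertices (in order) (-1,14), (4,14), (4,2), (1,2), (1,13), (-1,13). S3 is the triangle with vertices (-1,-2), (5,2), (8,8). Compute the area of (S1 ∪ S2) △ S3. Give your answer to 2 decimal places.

67.42

|S1 ∪ S2| = 58.
|(S1 ∪ S2) ∩ S3| = 1.2889.
|(S1 ∪ S2) △ S3| = 58 + 12 − 2.5778 = 67.42.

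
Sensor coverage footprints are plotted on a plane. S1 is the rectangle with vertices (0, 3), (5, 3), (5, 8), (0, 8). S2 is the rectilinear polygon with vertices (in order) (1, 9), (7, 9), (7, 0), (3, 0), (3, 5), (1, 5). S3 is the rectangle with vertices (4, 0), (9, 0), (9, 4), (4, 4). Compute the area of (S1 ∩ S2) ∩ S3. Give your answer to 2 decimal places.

The region (S1 ∩ S2) ∩ S3 is the polygon with vertices (5,3), (4,3), (4,4), (5,4).
By the shoelace formula its area is 1.00.

1.00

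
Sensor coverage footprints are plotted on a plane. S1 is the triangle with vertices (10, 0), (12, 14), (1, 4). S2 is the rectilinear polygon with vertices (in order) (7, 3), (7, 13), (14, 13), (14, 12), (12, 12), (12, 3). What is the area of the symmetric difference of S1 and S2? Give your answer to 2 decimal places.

49.97

|S1| = 67, |S2| = 52, |S1∩S2| = 34.5149.
|S1 △ S2| = |S1| + |S2| − 2·|S1∩S2| = 67 + 52 − 69.0299 = 49.97.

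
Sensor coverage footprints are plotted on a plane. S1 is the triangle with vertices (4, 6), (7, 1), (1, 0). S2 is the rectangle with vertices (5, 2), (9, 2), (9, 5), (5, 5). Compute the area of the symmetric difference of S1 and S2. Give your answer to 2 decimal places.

|S1| = 16.5, |S2| = 12, |S1∩S2| = 1.6333.
|S1 △ S2| = |S1| + |S2| − 2·|S1∩S2| = 16.5 + 12 − 3.2667 = 25.23.

25.23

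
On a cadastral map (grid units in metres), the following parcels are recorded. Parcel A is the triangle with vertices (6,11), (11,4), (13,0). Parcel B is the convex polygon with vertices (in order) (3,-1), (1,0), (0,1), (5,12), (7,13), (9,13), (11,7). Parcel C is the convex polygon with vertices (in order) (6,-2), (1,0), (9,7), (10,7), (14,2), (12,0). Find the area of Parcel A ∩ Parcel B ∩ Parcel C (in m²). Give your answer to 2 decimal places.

The intersection is the polygon with vertices (9.5,5.5), (8.708,6.745), (8.912,6.923), (9.75,5.75).
By the shoelace formula its area is 0.45.

0.45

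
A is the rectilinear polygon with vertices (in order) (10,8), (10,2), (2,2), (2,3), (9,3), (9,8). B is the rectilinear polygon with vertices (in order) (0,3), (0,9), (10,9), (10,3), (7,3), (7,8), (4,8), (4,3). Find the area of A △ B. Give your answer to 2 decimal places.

|A| = 13, |B| = 45, |A∩B| = 5.
|A △ B| = |A| + |B| − 2·|A∩B| = 13 + 45 − 10 = 48.00.

48.00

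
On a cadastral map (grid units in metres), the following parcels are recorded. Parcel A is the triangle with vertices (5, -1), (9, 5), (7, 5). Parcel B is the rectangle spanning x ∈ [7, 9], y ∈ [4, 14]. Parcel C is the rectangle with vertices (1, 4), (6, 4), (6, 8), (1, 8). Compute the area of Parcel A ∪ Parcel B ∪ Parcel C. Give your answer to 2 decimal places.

By inclusion–exclusion:
Individual areas: |Parcel A| = 6, |Parcel B| = 20, |Parcel C| = 20.
|Parcel A∩Parcel B| = 1.6667.
|Parcel A∩Parcel C| = 0.
|Parcel B∩Parcel C| = 0 (no overlap).
|Parcel A∩Parcel B∩Parcel C| = 0.
|Parcel A ∪ Parcel B ∪ Parcel C| = 46 − 1.6667 + 0 = 44.33.

44.33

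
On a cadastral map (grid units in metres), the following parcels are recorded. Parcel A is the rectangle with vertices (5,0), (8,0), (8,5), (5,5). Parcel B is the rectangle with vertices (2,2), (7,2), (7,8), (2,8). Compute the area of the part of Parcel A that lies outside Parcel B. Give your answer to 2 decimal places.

|Parcel A∩Parcel B|: x∈[5,7], y∈[2,5] → 2·3 = 6.
|Parcel A| = 15.
|Parcel A ∖ Parcel B| = |Parcel A| − |Parcel A∩Parcel B| = 15 − 6 = 9.00.

9.00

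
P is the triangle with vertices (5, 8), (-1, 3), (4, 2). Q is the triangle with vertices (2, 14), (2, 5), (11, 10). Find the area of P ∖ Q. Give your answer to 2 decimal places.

12.91

|P| = 15.5, |P∩Q| = 2.5867.
|P ∖ Q| = |P| − |P∩Q| = 15.5 − 2.5867 = 12.91.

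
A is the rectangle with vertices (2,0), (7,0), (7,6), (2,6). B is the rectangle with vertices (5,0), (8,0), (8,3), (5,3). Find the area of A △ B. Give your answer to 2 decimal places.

|A∩B|: x∈[5,7], y∈[0,3] → 2·3 = 6.
|A △ B| = |A| + |B| − 2·|A∩B| = 30 + 9 − 12 = 27.00.

27.00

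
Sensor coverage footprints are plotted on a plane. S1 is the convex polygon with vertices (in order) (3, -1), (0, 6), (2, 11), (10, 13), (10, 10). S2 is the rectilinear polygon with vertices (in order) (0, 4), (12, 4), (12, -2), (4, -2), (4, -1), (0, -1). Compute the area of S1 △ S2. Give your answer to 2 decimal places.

115.38

|S1| = 74, |S2| = 68, |S1∩S2| = 13.3117.
|S1 △ S2| = |S1| + |S2| − 2·|S1∩S2| = 74 + 68 − 26.6234 = 115.38.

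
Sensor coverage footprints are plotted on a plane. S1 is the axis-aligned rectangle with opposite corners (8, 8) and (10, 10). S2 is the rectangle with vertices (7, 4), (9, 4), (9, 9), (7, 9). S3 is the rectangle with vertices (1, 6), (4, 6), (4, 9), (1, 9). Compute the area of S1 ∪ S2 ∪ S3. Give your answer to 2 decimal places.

By inclusion–exclusion:
Individual areas: |S1| = 4, |S2| = 10, |S3| = 9.
|S1∩S2|: x∈[8,9], y∈[8,9] → 1·1 = 1.
|S1∩S3| = 0 (no overlap).
|S2∩S3| = 0 (no overlap).
|S1∩S2∩S3| = 0.
|S1 ∪ S2 ∪ S3| = 23 − 1 + 0 = 22.00.

22.00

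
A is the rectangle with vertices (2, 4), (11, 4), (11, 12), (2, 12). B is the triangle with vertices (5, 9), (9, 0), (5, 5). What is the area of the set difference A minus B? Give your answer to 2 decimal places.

|A| = 72, |A∩B| = 5.1556.
|A ∖ B| = |A| − |A∩B| = 72 − 5.1556 = 66.84.

66.84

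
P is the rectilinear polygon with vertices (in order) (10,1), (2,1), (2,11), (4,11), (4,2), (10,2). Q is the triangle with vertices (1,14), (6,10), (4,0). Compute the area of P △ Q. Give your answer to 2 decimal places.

29.28

|P| = 26, |Q| = 29, |P∩Q| = 12.8595.
|P △ Q| = |P| + |Q| − 2·|P∩Q| = 26 + 29 − 25.719 = 29.28.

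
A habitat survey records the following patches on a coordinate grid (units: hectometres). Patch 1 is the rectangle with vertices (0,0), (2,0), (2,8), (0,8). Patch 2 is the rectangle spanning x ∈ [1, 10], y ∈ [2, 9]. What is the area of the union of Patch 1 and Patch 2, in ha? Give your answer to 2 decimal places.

By inclusion–exclusion:
Individual areas: |Patch 1| = 16, |Patch 2| = 63.
|Patch 1∩Patch 2|: x∈[1,2], y∈[2,8] → 1·6 = 6.
|Patch 1 ∪ Patch 2| = 79 − 6 = 73.00.

73.00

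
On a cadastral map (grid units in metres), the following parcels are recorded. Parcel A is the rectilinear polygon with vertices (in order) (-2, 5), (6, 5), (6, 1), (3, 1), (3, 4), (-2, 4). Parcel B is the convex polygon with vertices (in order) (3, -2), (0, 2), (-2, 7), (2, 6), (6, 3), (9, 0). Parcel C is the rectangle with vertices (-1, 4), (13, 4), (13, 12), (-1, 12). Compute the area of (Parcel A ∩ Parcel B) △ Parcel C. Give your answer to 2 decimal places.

115.43

|Parcel A ∩ Parcel B| = 13.3333.
|(Parcel A ∩ Parcel B) ∩ Parcel C| = 4.95.
|(Parcel A ∩ Parcel B) △ Parcel C| = 13.3333 + 112 − 9.9 = 115.43.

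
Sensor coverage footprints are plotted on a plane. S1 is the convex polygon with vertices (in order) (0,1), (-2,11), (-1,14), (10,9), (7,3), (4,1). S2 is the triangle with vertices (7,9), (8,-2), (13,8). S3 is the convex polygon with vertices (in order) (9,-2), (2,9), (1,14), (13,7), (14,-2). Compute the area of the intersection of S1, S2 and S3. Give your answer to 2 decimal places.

The intersection is the polygon with vertices (7,9), (9.769,8.539), (7.462,3.923).
By the shoelace formula its area is 6.92.

6.92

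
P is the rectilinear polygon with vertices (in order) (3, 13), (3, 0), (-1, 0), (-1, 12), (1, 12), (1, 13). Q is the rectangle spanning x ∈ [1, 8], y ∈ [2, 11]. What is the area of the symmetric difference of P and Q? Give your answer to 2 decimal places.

|P| = 50, |Q| = 63, |P∩Q| = 18.
|P △ Q| = |P| + |Q| − 2·|P∩Q| = 50 + 63 − 36 = 77.00.

77.00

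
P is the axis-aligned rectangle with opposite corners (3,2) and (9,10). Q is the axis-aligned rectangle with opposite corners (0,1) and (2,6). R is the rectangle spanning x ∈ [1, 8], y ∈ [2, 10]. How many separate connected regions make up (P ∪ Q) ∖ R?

(P ∪ Q) ∖ R splits into 2 disjoint pieces (area 8, area 6).

2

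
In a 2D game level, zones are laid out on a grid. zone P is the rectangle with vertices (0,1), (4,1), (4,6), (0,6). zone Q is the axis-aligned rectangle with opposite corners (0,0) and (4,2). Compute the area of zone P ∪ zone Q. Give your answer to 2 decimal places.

By inclusion–exclusion:
Individual areas: |zone P| = 20, |zone Q| = 8.
|zone P∩zone Q|: x∈[0,4], y∈[1,2] → 4·1 = 4.
|zone P ∪ zone Q| = 28 − 4 = 24.00.

24.00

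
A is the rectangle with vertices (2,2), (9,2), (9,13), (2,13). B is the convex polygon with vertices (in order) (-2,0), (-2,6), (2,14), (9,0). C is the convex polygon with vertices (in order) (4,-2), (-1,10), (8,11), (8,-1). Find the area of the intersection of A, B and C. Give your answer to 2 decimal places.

32.68

The intersection is the polygon with vertices (2,10.333), (3.737,10.526), (8,2), (2.333,2), (2,2.8).
By the shoelace formula its area is 32.68.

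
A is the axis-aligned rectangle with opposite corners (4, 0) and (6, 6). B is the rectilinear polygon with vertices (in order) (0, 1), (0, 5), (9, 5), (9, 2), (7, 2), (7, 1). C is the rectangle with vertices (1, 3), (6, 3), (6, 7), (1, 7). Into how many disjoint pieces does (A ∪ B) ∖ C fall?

1

(A ∪ B) ∖ C is a single connected region.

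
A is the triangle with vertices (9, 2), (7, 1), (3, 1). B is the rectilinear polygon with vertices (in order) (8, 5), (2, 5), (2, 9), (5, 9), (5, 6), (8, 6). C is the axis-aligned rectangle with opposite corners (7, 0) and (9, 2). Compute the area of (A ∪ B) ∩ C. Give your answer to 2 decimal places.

The region (A ∪ B) ∩ C is the polygon with vertices (7,1), (7,1.667), (9,2).
By the shoelace formula its area is 0.67.

0.67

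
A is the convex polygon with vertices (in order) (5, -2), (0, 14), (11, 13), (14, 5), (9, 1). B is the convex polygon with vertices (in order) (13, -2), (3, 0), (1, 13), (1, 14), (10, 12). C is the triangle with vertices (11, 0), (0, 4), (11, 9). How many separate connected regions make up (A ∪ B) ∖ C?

(A ∪ B) ∖ C is a single connected region.

1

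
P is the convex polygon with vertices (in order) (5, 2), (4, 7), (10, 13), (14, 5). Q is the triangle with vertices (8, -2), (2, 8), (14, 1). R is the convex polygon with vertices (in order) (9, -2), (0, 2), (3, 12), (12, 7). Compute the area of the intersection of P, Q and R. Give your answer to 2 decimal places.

11.50

The intersection is the polygon with vertices (9.636,3.546), (5.5,2.167), (4.7,3.5), (4.038,6.811).
By the shoelace formula its area is 11.50.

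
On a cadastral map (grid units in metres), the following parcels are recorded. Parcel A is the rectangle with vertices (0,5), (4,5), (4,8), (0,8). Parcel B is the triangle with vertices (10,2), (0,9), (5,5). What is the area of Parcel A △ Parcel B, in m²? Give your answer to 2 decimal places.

13.08

|Parcel A| = 12, |Parcel B| = 2.5, |Parcel A∩Parcel B| = 0.7107.
|Parcel A △ Parcel B| = |Parcel A| + |Parcel B| − 2·|Parcel A∩Parcel B| = 12 + 2.5 − 1.4214 = 13.08.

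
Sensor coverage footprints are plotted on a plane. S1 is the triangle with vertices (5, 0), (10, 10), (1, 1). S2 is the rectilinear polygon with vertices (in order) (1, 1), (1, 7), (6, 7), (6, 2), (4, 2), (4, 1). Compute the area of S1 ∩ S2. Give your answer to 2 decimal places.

10.50

The intersection is the polygon with vertices (6,6), (6,2), (4,2), (4,1), (1,1).
By the shoelace formula its area is 10.50.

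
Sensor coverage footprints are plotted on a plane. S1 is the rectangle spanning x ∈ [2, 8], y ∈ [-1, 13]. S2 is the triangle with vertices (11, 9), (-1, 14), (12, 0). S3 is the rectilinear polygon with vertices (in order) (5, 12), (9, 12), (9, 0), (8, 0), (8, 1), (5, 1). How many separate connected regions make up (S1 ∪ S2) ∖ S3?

(S1 ∪ S2) ∖ S3 splits into 2 disjoint pieces (area 53.9712, area 18.4872).

2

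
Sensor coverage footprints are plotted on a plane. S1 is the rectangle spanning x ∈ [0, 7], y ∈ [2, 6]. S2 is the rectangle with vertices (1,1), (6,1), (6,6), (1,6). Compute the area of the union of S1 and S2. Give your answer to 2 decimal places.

By inclusion–exclusion:
Individual areas: |S1| = 28, |S2| = 25.
|S1∩S2|: x∈[1,6], y∈[2,6] → 5·4 = 20.
|S1 ∪ S2| = 53 − 20 = 33.00.

33.00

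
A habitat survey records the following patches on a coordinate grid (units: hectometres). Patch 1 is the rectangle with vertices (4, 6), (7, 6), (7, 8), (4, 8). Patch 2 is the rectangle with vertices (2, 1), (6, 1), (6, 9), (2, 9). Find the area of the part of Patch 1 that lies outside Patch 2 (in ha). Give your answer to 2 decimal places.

2.00

|Patch 1∩Patch 2|: x∈[4,6], y∈[6,8] → 2·2 = 4.
|Patch 1| = 6.
|Patch 1 ∖ Patch 2| = |Patch 1| − |Patch 1∩Patch 2| = 6 − 4 = 2.00.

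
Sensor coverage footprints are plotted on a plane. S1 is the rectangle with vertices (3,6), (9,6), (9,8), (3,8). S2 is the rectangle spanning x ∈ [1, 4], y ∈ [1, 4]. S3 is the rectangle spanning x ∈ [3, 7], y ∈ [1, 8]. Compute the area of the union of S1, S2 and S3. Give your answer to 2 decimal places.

38.00

By inclusion–exclusion:
Individual areas: |S1| = 12, |S2| = 9, |S3| = 28.
|S1∩S2| = 0 (no overlap).
|S1∩S3|: x∈[3,7], y∈[6,8] → 4·2 = 8.
|S2∩S3|: x∈[3,4], y∈[1,4] → 1·3 = 3.
|S1∩S2∩S3| = 0.
|S1 ∪ S2 ∪ S3| = 49 − 11 + 0 = 38.00.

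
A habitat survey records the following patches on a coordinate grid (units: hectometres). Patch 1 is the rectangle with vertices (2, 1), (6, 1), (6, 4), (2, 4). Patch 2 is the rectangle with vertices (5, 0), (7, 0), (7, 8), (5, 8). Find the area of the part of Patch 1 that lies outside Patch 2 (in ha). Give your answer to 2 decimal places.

9.00

|Patch 1∩Patch 2|: x∈[5,6], y∈[1,4] → 1·3 = 3.
|Patch 1| = 12.
|Patch 1 ∖ Patch 2| = |Patch 1| − |Patch 1∩Patch 2| = 12 − 3 = 9.00.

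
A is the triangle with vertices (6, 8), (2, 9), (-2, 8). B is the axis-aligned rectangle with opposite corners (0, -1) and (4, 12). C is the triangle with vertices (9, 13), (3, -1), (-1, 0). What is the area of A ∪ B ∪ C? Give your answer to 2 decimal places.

66.62

By inclusion–exclusion:
Individual areas: |A| = 4, |B| = 52, |C| = 31.
|A∩B| = 3.
|A∩C| = 0.0751.
|B∩C| = 17.3083.
|A∩B∩C| = 0.
|A ∪ B ∪ C| = 87 − 20.3834 + 0 = 66.62.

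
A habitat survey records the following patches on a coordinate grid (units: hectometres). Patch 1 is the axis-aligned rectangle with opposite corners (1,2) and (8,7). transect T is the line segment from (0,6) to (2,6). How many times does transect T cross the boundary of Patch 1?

The segment meets the boundary at (1,6).

1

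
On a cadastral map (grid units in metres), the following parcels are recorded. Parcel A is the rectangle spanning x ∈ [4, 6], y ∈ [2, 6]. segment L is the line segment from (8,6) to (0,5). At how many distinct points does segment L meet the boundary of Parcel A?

2

The segment meets the boundary at (4,5.5), (6,5.75).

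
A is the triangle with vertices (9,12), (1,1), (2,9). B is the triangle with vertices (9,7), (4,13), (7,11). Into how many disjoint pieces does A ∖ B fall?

A ∖ B splits into 2 disjoint pieces (area 1.4485, area 23.6789).

2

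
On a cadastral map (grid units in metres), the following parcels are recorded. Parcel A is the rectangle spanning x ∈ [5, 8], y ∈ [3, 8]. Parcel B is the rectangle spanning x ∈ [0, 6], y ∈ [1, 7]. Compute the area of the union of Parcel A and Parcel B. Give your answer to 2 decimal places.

By inclusion–exclusion:
Individual areas: |Parcel A| = 15, |Parcel B| = 36.
|Parcel A∩Parcel B|: x∈[5,6], y∈[3,7] → 1·4 = 4.
|Parcel A ∪ Parcel B| = 51 − 4 = 47.00.

47.00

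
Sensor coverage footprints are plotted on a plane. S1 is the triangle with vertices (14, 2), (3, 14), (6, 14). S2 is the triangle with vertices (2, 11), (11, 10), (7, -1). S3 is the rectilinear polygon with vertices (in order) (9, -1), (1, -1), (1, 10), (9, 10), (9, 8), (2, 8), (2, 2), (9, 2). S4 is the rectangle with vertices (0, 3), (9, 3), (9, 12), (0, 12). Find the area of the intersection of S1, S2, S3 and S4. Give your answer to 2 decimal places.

The intersection is the polygon with vertices (9,8), (8.5,8), (6.667,10), (8.667,10), (9,9.5).
By the shoelace formula its area is 2.75.

2.75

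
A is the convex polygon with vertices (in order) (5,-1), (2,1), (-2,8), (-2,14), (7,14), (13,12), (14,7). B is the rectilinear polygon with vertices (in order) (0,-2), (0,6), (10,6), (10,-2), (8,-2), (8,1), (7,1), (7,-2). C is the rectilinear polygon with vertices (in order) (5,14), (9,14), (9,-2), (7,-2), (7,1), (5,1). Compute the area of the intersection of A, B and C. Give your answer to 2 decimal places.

18.64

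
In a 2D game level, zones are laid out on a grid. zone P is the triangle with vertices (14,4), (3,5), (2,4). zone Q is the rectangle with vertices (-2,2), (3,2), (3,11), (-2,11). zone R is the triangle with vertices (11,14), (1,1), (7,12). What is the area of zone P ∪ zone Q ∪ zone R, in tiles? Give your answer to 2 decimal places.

By inclusion–exclusion:
Individual areas: |zone P| = 6, |zone Q| = 45, |zone R| = 16.
|zone P∩zone Q| = 0.5.
|zone P∩zone R| = 0.7354.
|zone Q∩zone R| = 0.9548.
|zone P∩zone Q∩zone R| = 0.1212.
|zone P ∪ zone Q ∪ zone R| = 67 − 2.1902 + 0.1212 = 64.93.

64.93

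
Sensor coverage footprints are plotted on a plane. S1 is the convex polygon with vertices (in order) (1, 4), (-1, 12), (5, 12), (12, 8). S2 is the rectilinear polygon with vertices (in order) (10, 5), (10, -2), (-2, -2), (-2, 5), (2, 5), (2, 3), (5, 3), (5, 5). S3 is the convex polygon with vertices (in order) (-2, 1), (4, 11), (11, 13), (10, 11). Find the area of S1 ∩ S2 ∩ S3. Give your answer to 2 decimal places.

0.94

The intersection is the polygon with vertices (2,5), (2,4.364), (1,4), (0.75,5).
By the shoelace formula its area is 0.94.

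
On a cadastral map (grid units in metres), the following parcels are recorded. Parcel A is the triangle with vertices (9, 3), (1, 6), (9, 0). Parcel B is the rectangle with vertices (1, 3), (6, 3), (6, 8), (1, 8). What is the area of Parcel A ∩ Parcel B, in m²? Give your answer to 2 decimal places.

4.31

The intersection is the polygon with vertices (6,4.125), (6,3), (5,3), (1,6).
By the shoelace formula its area is 4.31.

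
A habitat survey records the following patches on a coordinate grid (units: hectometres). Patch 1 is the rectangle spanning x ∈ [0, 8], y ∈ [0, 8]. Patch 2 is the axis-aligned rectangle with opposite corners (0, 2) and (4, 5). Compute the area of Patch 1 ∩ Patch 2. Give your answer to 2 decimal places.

12.00

|Patch 1∩Patch 2|: x∈[0,4], y∈[2,5] → 4·3 = 12.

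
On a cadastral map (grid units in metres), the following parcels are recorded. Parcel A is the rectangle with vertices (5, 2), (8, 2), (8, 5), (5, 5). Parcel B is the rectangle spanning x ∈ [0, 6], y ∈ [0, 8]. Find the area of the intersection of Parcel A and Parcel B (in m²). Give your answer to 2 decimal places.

|Parcel A∩Parcel B|: x∈[5,6], y∈[2,5] → 1·3 = 3.

3.00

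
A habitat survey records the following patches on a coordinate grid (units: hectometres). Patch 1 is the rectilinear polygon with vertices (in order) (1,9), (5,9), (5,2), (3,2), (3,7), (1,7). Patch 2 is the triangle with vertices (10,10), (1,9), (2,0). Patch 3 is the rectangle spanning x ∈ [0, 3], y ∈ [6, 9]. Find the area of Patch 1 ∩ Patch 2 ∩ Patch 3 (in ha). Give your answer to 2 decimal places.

3.78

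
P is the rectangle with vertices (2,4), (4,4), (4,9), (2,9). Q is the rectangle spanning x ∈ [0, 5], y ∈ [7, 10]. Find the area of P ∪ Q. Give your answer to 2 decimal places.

21.00

By inclusion–exclusion:
Individual areas: |P| = 10, |Q| = 15.
|P∩Q|: x∈[2,4], y∈[7,9] → 2·2 = 4.
|P ∪ Q| = 25 − 4 = 21.00.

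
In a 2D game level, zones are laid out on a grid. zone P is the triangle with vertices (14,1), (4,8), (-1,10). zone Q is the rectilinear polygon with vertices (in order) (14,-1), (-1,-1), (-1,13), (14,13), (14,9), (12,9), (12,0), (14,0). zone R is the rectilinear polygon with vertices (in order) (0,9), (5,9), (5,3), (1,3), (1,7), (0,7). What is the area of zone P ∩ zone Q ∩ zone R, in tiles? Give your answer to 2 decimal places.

The intersection is the polygon with vertices (5,7.3), (5,6.4), (0.667,9), (1.5,9), (4,8).
By the shoelace formula its area is 3.03.

3.03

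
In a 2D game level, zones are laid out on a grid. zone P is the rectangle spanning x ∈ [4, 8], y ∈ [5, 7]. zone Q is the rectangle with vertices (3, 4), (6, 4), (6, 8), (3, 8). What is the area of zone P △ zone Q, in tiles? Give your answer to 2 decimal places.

|zone P∩zone Q|: x∈[4,6], y∈[5,7] → 2·2 = 4.
|zone P △ zone Q| = |zone P| + |zone Q| − 2·|zone P∩zone Q| = 8 + 12 − 8 = 12.00.

12.00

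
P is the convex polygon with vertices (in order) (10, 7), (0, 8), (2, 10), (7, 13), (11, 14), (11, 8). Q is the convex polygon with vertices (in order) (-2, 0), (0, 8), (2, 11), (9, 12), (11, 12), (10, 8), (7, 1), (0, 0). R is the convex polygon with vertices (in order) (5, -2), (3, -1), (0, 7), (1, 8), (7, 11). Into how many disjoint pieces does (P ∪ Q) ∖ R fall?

(P ∪ Q) ∖ R is a single connected region.

1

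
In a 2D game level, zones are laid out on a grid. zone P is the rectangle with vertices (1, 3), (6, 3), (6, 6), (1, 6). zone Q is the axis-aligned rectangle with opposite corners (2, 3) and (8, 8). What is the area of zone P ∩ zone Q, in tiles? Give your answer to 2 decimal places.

|zone P∩zone Q|: x∈[2,6], y∈[3,6] → 4·3 = 12.

12.00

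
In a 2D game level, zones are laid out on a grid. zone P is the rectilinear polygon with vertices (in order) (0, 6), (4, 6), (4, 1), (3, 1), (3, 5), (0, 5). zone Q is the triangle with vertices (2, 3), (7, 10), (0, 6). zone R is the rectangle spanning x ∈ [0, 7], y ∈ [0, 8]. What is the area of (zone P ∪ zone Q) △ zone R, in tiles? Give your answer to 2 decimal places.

|zone P ∪ zone Q| = 18.9333.
|(zone P ∪ zone Q) ∩ zone R| = 16.8619.
|(zone P ∪ zone Q) △ zone R| = 18.9333 + 56 − 33.7238 = 41.21.

41.21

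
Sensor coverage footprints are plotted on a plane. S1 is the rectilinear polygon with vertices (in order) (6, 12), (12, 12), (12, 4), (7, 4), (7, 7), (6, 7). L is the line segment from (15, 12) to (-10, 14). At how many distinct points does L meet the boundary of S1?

The segment lies entirely outside S1 and never meets its boundary.

0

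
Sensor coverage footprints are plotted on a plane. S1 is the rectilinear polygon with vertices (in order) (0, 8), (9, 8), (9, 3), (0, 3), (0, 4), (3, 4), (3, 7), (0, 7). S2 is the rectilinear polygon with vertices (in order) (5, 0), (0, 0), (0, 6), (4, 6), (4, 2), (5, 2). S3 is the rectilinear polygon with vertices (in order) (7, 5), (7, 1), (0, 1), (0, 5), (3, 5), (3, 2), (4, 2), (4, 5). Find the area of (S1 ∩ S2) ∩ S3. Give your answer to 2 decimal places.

|S1 ∩ S2| = 6.
|(S1 ∩ S2) ∩ S3| = 3.00.

3.00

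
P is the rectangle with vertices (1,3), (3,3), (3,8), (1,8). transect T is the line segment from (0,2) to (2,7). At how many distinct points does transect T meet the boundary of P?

The segment meets the boundary at (1,4.5).

1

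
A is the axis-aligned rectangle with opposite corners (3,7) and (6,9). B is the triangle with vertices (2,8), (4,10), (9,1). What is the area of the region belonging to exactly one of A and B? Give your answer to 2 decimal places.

11.56

|A| = 6, |B| = 14, |A∩B| = 4.2222.
|A △ B| = |A| + |B| − 2·|A∩B| = 6 + 14 − 8.4444 = 11.56.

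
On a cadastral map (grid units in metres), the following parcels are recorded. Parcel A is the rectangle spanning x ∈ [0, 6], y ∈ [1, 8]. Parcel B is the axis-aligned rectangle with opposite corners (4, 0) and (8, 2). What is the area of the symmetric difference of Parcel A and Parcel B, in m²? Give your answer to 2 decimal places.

46.00

|Parcel A∩Parcel B|: x∈[4,6], y∈[1,2] → 2·1 = 2.
|Parcel A △ Parcel B| = |Parcel A| + |Parcel B| − 2·|Parcel A∩Parcel B| = 42 + 8 − 4 = 46.00.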